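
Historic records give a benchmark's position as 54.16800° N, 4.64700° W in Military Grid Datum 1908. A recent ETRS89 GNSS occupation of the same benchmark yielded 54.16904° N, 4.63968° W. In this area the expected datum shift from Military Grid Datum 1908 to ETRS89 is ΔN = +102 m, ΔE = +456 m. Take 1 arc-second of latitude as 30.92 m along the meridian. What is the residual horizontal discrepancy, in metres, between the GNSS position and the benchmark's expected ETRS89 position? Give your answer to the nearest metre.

25 m

Observed coordinate differences: Δφ = +0.00104°, Δλ = +0.00732°.
Converting to metres (1° lat = 111312 m, cos φ = 0.585411): observed ΔN = 115.8 m, observed ΔE = 477.0 m.
Subtracting the expected shift leaves a residual of 115.8 − (102) = 13.8 m north and 477.0 − (456) = 21.0 m east.
Residual distance = √(13.8² + 21.0²) = 25.1 m.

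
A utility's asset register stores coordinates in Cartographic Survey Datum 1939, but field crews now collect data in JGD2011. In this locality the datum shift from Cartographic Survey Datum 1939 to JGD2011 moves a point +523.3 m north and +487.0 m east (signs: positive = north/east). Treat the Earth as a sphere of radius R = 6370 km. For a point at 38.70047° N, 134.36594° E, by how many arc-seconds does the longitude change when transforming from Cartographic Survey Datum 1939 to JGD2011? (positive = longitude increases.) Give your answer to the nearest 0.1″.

Δλ = 20.2″

At latitude 38.70047°, cos φ = 0.780425.
One radian of longitude at latitude φ spans R cos φ, so Δλ = ΔE / (R cos φ) = 487.0 / (6370000 × 0.780425) = 9.7962e-05 rad = 20.206″.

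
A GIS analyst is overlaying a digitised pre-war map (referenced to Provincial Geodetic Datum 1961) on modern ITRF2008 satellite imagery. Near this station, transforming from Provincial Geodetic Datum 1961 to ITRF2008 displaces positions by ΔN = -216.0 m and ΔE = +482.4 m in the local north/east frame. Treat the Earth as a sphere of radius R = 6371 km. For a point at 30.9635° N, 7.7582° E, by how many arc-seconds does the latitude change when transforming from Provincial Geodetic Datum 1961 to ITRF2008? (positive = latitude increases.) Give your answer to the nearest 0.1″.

Δφ = -7.0″

On a sphere of radius R, 1 rad of latitude = R, so Δφ = ΔN / R = -216.0 / 6371000 = -3.3904e-05 rad = -6.993″.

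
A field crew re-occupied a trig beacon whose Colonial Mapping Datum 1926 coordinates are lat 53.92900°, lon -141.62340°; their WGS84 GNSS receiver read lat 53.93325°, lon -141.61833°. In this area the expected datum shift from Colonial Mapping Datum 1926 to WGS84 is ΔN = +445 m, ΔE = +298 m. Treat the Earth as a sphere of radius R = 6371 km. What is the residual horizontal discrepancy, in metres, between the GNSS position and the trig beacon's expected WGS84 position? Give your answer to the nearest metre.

44 m

Observed coordinate differences: Δφ = +0.00425°, Δλ = +0.00507°.
Converting to metres (1° lat = 111195 m, cos φ = 0.588787): observed ΔN = 472.6 m, observed ΔE = 331.9 m.
Subtracting the expected shift leaves a residual of 472.6 − (445) = 27.6 m north and 331.9 − (298) = 33.9 m east.
Residual distance = √(27.6² + 33.9²) = 43.7 m.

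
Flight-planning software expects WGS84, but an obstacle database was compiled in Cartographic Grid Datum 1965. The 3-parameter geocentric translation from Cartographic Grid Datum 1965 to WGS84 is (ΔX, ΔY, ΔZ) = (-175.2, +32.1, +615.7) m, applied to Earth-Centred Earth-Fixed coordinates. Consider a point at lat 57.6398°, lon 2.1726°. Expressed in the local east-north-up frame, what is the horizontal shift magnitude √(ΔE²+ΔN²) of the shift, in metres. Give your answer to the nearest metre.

The local east axis at (φ, λ) is (−sin λ, cos λ, 0), so ΔE = −sin(2.1726°)·(-175.2) + cos(2.1726°)·32.1 = 38.72 m.
The local north axis is (−sin φ cos λ, −sin φ sin λ, cos φ), giving ΔN = 147.885 − 1.028 + 329.547 = 476.40 m.
Horizontal magnitude = √(ΔE² + ΔN²) = √(38.72² + 476.40²) = 477.98 m.

478 m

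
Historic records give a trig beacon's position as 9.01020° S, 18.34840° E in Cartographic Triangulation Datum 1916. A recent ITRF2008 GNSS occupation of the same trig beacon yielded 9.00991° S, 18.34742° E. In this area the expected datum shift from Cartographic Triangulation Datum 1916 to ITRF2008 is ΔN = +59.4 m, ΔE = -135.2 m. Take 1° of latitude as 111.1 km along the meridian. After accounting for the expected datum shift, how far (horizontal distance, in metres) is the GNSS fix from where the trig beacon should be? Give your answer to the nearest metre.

Observed coordinate differences: Δφ = +0.00029°, Δλ = -0.00098°.
Converting to metres (1° lat = 111100 m, cos φ = 0.987660): observed ΔN = 32.2 m, observed ΔE = -107.5 m.
Subtracting the expected shift leaves a residual of 32.2 − (59.4) = -27.2 m north and -107.5 − (-135.2) = 27.7 m east.
Residual distance = √((-27.2)² + 27.7²) = 38.8 m.

39 m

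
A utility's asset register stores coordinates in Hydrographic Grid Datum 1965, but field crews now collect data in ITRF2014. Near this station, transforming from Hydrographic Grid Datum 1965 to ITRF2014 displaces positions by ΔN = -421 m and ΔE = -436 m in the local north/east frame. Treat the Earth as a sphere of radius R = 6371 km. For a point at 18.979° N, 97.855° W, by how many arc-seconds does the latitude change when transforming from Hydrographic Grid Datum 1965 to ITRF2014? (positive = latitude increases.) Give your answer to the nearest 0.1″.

On a sphere of radius R, 1 rad of latitude = R, so Δφ = ΔN / R = -421.0 / 6371000 = -6.6081e-05 rad = -13.630″.

Δφ = -13.6″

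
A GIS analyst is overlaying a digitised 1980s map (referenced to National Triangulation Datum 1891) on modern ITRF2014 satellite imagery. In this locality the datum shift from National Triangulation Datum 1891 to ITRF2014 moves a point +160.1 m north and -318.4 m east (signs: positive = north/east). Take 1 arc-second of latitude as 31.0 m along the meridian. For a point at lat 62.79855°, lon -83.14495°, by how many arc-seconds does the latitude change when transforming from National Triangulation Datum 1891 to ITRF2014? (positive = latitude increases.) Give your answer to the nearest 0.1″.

1″ of latitude = 31.00 m, so Δφ = 160.1 / 31.00 = 5.165″.

Δφ = 5.2″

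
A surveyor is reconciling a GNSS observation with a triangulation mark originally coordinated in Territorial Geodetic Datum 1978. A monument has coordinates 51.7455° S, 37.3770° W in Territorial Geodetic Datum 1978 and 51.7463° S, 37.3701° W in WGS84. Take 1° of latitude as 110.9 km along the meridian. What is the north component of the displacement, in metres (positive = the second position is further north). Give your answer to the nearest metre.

ΔN = -89 m

Δφ = -51.7463° − -51.7455° = -0.0008°; Δλ = -37.3701° − -37.3770° = +0.0069°.
ΔN = Δφ × 110900 = -88.7 m; ΔE = Δλ × 110900 × cos(-51.7455°) = +0.0069 × 110900 × 0.619156 = 473.8 m.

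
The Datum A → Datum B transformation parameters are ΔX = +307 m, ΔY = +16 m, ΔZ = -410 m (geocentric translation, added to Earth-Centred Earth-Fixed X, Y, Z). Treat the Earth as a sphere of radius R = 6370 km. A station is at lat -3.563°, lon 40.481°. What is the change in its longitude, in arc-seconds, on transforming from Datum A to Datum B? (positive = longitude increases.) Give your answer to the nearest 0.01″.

Δλ = -6.07″

sin φ = -0.062146, cos φ = 0.998067, sin λ = 0.649196, cos λ = 0.760621.
East component: ΔE = −sin λ·ΔX + cos λ·ΔY = −(0.649196)(307) + (0.760621)(16) = -187.13 m.
1° of latitude spans πR/180 = 111177 m; at latitude φ, 1° of longitude spans that × cos φ = 110962.6 m, so Δλ = -187.13 / 110962.6 × 3600 = -6.071″.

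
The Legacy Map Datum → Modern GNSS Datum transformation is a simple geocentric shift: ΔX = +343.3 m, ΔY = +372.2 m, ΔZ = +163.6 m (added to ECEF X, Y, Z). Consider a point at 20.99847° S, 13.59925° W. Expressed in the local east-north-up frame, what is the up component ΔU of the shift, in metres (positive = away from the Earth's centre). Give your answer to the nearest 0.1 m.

ΔU = 171.2 m

The local up (radial) axis is (cos φ cos λ, cos φ sin λ, sin φ), giving ΔU = 311.516 − 81.703 − 58.625 = 171.19 m.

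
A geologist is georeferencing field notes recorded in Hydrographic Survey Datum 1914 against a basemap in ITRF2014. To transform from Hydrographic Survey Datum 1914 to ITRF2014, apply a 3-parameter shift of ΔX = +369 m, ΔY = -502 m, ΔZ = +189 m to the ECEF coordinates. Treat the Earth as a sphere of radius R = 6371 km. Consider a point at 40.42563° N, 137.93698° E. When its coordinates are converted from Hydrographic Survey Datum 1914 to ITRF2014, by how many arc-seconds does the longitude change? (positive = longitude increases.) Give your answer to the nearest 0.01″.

Δλ = 5.34″

sin φ = 0.648460, cos φ = 0.761248, sin λ = 0.669948, cos λ = -0.742408.
East component: ΔE = −sin λ·ΔX + cos λ·ΔY = −(0.669948)(369) + (-0.742408)(-502) = 125.48 m.
1° of latitude spans πR/180 = 111195 m; at latitude φ, 1° of longitude spans that × cos φ = 84646.9 m, so Δλ = 125.48 / 84646.9 × 3600 = 5.337″.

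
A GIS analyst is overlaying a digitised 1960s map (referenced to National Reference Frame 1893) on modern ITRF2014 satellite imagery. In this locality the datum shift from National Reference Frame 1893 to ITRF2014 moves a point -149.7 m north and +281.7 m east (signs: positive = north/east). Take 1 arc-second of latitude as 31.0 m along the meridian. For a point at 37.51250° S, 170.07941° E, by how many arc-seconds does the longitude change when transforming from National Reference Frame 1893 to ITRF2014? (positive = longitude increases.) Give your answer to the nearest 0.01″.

Δλ = 11.46″

At latitude -37.51250°, cos φ = 0.793221.
1″ of longitude at this latitude = 31.00 × cos φ = 24.5898 m, so Δλ = 281.7 / 24.5898 = 11.456″.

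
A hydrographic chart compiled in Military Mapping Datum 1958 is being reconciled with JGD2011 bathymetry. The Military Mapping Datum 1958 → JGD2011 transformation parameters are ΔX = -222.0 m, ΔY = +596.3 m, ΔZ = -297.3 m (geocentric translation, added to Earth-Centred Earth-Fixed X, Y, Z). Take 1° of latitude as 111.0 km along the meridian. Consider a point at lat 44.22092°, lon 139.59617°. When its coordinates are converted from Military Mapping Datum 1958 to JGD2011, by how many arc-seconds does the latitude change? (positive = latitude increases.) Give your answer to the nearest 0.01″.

sin φ = 0.697427, cos φ = 0.716656, sin λ = 0.648171, cos λ = -0.761495.
North component: ΔN = −sin φ cos λ·ΔX − sin φ sin λ·ΔY + cos φ·ΔZ = −(0.697427)(-0.761495)(-222.0) − (0.697427)(0.648171)(596.3) + (0.716656)(-297.3) = -600.52 m.
1° of latitude spans 111000 m, so Δφ = -600.52 / 111000 × 3600 = -19.476″.

Δφ = -19.48″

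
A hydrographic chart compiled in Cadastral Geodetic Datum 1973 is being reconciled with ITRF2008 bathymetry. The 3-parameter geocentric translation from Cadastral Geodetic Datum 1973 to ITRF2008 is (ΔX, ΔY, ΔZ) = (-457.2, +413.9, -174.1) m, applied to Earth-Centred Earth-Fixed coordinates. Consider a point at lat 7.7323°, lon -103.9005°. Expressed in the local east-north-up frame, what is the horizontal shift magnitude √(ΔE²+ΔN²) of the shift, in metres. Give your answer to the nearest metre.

559 m

At φ = 7.7323°, λ = -103.9005°: sin φ = 0.134545, cos φ = 0.990908, sin λ = -0.970714, cos λ = -0.240237.
ΔE = −sin λ·ΔX + cos λ·ΔY = −(-0.970714)·(-457.2) + (-0.240237)·(413.9) = -543.24 m.
ΔN = −sin φ cos λ·ΔX − sin φ sin λ·ΔY + cos φ·ΔZ = −(0.134545)(-0.240237)(-457.2) − (0.134545)(-0.970714)(413.9) + (0.990908)(-174.1) = -133.24 m.
Horizontal magnitude = √(ΔE² + ΔN²) = √((-543.24)² + (-133.24)²) = 559.35 m.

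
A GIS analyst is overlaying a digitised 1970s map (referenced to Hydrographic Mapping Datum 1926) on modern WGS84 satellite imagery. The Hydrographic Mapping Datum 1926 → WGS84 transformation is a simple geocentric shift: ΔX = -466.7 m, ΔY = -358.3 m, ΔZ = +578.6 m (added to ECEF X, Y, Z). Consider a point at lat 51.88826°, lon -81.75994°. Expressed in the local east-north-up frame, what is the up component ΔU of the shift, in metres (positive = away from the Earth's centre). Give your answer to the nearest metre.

At φ = 51.88826°, λ = -81.75994°: sin φ = 0.786809, cos φ = 0.617197, sin λ = -0.989676, cos λ = 0.143321.
ΔU = cos φ cos λ·ΔX + cos φ sin λ·ΔY + sin φ·ΔZ = (0.617197)(0.143321)(-466.7) + (0.617197)(-0.989676)(-358.3) + (0.786809)(578.6) = 632.82 m.

ΔU = 633 m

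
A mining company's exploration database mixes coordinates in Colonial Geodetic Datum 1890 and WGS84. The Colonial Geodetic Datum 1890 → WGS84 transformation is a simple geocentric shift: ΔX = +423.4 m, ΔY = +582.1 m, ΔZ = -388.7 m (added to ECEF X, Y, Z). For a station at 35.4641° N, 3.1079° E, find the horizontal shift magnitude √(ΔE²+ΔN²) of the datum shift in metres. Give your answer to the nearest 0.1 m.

The local east axis at (φ, λ) is (−sin λ, cos λ, 0), so ΔE = −sin(3.1079°)·423.4 + cos(3.1079°)·582.1 = 558.29 m.
The local north axis is (−sin φ cos λ, −sin φ sin λ, cos φ), giving ΔN = -245.292 − 18.311 − 316.588 = -580.19 m.
Horizontal magnitude = √(ΔE² + ΔN²) = √(558.29² + (-580.19)²) = 805.18 m.

805.2 m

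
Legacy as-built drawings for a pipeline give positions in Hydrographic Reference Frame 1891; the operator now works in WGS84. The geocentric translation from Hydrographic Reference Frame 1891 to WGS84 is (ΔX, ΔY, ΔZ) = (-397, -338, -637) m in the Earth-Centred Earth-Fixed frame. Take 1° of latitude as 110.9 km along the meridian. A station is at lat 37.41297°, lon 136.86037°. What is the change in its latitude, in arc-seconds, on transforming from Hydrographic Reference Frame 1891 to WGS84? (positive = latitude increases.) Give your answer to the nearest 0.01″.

Δφ = -17.58″

sin φ = 0.607556, cos φ = 0.794277, sin λ = 0.683779, cos λ = -0.729689.
North component: ΔN = −sin φ cos λ·ΔX − sin φ sin λ·ΔY + cos φ·ΔZ = −(0.607556)(-0.729689)(-397) − (0.607556)(0.683779)(-338) + (0.794277)(-637) = -541.54 m.
1° of latitude spans 110900 m, so Δφ = -541.54 / 110900 × 3600 = -17.579″.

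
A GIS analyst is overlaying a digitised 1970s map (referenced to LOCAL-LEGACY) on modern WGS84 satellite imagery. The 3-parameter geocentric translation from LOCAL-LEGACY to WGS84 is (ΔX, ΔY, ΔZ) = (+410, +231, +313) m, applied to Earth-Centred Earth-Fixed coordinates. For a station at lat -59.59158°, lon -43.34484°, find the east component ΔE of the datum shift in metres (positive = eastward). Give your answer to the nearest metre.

ΔE = 449 m

At φ = -59.59158°, λ = -43.34484°: sin φ = -0.862439, cos φ = 0.506161, sin λ = -0.686388, cos λ = 0.727236.
ΔE = −sin λ·ΔX + cos λ·ΔY = −(-0.686388)·(410) + (0.727236)·(231) = 449.41 m.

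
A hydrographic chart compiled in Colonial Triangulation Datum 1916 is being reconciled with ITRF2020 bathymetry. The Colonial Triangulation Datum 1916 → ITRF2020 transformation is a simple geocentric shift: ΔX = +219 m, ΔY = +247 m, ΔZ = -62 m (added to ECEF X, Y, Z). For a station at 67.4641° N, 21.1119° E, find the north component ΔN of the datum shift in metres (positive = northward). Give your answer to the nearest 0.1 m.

ΔN = -294.6 m

At φ = 67.4641°, λ = 21.1119°: sin φ = 0.923640, cos φ = 0.383262, sin λ = 0.360191, cos λ = 0.932879.
ΔN = −sin φ cos λ·ΔX − sin φ sin λ·ΔY + cos φ·ΔZ = −(0.923640)(0.932879)(219) − (0.923640)(0.360191)(247) + (0.383262)(-62) = -294.64 m.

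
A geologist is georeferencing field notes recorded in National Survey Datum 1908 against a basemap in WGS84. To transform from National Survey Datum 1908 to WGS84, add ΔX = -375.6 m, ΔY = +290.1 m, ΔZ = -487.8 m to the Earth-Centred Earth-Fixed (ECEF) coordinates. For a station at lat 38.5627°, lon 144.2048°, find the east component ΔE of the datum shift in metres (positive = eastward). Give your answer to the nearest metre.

At φ = 38.5627°, λ = 144.2048°: sin φ = 0.623371, cos φ = 0.781926, sin λ = 0.584890, cos λ = -0.811113.
ΔE = −sin λ·ΔX + cos λ·ΔY = −(0.584890)·(-375.6) + (-0.811113)·(290.1) = -15.62 m.

ΔE = -16 m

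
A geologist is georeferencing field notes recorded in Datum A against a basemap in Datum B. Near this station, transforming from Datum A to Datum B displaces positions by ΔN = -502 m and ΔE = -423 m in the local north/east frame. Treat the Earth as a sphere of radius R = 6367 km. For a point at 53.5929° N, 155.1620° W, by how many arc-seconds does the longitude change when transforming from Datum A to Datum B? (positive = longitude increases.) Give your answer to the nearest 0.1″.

Δλ = -23.1″

At latitude 53.5929°, cos φ = 0.593519.
One radian of longitude at latitude φ spans R cos φ, so Δλ = ΔE / (R cos φ) = -423.0 / (6367000 × 0.593519) = -1.1194e-04 rad = -23.089″.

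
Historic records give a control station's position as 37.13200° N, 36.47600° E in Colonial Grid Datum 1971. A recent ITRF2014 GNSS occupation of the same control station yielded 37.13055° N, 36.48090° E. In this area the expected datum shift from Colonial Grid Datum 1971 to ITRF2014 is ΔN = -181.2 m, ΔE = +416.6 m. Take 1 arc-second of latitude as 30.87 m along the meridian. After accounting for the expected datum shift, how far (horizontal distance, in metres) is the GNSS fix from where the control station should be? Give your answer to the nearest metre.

27 m

Observed coordinate differences: Δφ = -0.00145°, Δλ = +0.00490°.
Converting to metres (1° lat = 111132 m, cos φ = 0.797247): observed ΔN = -161.1 m, observed ΔE = 434.1 m.
Subtracting the expected shift leaves a residual of -161.1 − (-181.2) = 20.1 m north and 434.1 − (416.6) = 17.5 m east.
Residual distance = √(20.1² + 17.5²) = 26.6 m.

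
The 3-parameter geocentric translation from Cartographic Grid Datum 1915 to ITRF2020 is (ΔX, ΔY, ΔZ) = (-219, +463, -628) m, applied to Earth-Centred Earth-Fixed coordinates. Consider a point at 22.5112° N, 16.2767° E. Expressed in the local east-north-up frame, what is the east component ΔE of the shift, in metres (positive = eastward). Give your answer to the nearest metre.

At φ = 22.5112°, λ = 16.2767°: sin φ = 0.382864, cos φ = 0.923805, sin λ = 0.280276, cos λ = 0.959919.
ΔE = −sin λ·ΔX + cos λ·ΔY = −(0.280276)·(-219) + (0.959919)·(463) = 505.82 m.

ΔE = 506 m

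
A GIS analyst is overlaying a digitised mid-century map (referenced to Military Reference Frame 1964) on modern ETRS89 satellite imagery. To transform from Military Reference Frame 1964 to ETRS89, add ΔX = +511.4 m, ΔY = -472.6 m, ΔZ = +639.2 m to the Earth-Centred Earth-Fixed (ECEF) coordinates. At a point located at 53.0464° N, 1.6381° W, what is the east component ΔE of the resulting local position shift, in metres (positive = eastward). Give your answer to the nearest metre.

At φ = 53.0464°, λ = -1.6381°: sin φ = 0.799123, cos φ = 0.601168, sin λ = -0.028586, cos λ = 0.999591.
ΔE = −sin λ·ΔX + cos λ·ΔY = −(-0.028586)·(511.4) + (0.999591)·(-472.6) = -457.79 m.

ΔE = -458 m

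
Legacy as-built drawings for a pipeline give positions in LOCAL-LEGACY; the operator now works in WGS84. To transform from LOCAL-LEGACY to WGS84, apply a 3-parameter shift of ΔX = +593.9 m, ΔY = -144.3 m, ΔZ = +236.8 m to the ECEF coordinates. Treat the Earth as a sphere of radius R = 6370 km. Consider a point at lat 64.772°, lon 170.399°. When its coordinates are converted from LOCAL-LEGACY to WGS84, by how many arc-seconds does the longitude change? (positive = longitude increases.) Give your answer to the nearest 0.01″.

sin φ = 0.904619, cos φ = 0.426221, sin λ = 0.166786, cos λ = -0.985993.
East component: ΔE = −sin λ·ΔX + cos λ·ΔY = −(0.166786)(593.9) + (-0.985993)(-144.3) = 43.22 m.
1° of latitude spans πR/180 = 111177 m; at latitude φ, 1° of longitude spans that × cos φ = 47386.2 m, so Δλ = 43.22 / 47386.2 × 3600 = 3.284″.

Δλ = 3.28″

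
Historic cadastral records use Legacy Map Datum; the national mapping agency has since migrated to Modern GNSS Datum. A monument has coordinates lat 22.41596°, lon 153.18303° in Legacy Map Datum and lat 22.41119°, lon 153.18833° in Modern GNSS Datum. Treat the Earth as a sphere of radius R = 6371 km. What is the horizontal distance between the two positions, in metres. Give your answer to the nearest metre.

760 m

Δφ = 22.41119° − 22.41596° = -0.00477°; Δλ = 153.18833° − 153.18303° = +0.00530°.
1° along a meridian = πR/180 = 111195 m.
ΔN = Δφ × 111195 = -530.4 m; ΔE = Δλ × 111195 × cos(22.41596°) = +0.00530 × 111195 × 0.924440 = 544.8 m.
Distance = √(ΔE² + ΔN²) = √(544.8² + (-530.4)²) = 760.4 m.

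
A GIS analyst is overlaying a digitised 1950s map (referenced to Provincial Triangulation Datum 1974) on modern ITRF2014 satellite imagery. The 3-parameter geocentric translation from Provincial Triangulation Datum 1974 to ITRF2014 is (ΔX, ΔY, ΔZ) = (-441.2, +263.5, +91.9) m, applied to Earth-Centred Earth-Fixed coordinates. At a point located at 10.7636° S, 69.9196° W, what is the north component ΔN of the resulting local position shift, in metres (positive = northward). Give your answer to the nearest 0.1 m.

ΔN = 15.8 m

At φ = -10.7636°, λ = -69.9196°: sin φ = -0.186757, cos φ = 0.982406, sin λ = -0.939212, cos λ = 0.343338.
ΔN = −sin φ cos λ·ΔX − sin φ sin λ·ΔY + cos φ·ΔZ = −(-0.186757)(0.343338)(-441.2) − (-0.186757)(-0.939212)(263.5) + (0.982406)(91.9) = 15.77 m.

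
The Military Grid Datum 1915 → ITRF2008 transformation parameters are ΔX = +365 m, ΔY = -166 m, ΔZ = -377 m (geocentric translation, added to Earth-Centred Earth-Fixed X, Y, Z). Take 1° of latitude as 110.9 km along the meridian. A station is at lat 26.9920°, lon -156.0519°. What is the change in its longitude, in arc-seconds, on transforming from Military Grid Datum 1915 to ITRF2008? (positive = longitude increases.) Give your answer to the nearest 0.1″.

Δλ = 10.9″

sin φ = 0.453866, cos φ = 0.891070, sin λ = -0.405909, cos λ = -0.913914.
East component: ΔE = −sin λ·ΔX + cos λ·ΔY = −(-0.405909)(365) + (-0.913914)(-166) = 299.87 m.
1° of latitude spans 110900 m; at latitude φ, 1° of longitude spans that × cos φ = 98819.7 m, so Δλ = 299.87 / 98819.7 × 3600 = 10.924″.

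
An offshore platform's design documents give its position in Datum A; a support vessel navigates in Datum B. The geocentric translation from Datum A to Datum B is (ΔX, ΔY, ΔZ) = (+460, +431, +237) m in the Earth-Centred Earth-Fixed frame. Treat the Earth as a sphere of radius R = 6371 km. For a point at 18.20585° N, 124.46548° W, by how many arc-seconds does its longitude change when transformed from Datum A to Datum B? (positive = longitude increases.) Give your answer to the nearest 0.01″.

sin φ = 0.312432, cos φ = 0.949940, sin λ = -0.824467, cos λ = -0.565910.
East component: ΔE = −sin λ·ΔX + cos λ·ΔY = −(-0.824467)(460) + (-0.565910)(431) = 135.35 m.
1° of latitude spans πR/180 = 111195 m; at latitude φ, 1° of longitude spans that × cos φ = 105628.5 m, so Δλ = 135.35 / 105628.5 × 3600 = 4.613″.

Δλ = 4.61″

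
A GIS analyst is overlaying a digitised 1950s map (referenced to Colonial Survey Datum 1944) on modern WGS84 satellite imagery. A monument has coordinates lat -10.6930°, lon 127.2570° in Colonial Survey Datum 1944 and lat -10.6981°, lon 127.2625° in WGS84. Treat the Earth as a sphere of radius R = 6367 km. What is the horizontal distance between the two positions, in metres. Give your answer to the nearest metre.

826 m

Δφ = -10.6981° − -10.6930° = -0.0051°; Δλ = 127.2625° − 127.2570° = +0.0055°.
1° along a meridian = πR/180 = 111125 m.
ΔN = Δφ × 111125 = -566.7 m; ΔE = Δλ × 111125 × cos(-10.6930°) = +0.0055 × 111125 × 0.982635 = 600.6 m.
Distance = √(ΔE² + ΔN²) = √(600.6² + (-566.7)²) = 825.8 m.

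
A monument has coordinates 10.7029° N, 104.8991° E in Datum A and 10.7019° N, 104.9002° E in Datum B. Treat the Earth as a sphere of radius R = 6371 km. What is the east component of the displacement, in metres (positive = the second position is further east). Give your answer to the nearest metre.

Δφ = 10.7019° − 10.7029° = -0.0010°; Δλ = 104.9002° − 104.8991° = +0.0011°.
1° along a meridian = πR/180 = 111195 m.
ΔN = Δφ × 111195 = -111.2 m; ΔE = Δλ × 111195 × cos(10.7029°) = +0.0011 × 111195 × 0.982603 = 120.2 m.

ΔE = 120 m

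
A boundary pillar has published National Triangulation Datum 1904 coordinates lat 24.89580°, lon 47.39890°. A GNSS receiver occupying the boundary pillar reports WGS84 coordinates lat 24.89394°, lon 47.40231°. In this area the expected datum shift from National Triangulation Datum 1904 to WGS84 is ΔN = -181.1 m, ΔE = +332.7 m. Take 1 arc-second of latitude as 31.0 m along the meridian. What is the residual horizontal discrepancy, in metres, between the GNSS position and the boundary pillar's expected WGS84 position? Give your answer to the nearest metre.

Observed coordinate differences: Δφ = -0.00186°, Δλ = +0.00341°.
Converting to metres (1° lat = 111600 m, cos φ = 0.907075): observed ΔN = -207.6 m, observed ΔE = 345.2 m.
Subtracting the expected shift leaves a residual of -207.6 − (-181.1) = -26.5 m north and 345.2 − (332.7) = 12.5 m east.
Residual distance = √((-26.5)² + 12.5²) = 29.3 m.

29 m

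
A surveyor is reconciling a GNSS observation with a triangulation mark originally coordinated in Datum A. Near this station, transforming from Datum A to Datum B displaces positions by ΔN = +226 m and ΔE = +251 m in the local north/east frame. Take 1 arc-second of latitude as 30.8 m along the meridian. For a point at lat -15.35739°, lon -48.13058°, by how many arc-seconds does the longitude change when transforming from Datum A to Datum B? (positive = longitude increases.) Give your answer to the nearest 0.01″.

At latitude -15.35739°, cos φ = 0.964293.
1″ of longitude at this latitude = 30.80 × cos φ = 29.7002 m, so Δλ = 251.0 / 29.7002 = 8.451″.

Δλ = 8.45″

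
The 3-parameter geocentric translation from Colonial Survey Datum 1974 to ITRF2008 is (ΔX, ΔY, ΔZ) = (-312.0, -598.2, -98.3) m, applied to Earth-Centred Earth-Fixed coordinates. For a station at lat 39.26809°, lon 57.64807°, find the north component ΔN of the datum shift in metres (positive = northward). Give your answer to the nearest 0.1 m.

The local north axis is (−sin φ cos λ, −sin φ sin λ, cos φ), giving ΔN = 105.675 + 319.858 − 76.103 = 349.43 m.

ΔN = 349.4 m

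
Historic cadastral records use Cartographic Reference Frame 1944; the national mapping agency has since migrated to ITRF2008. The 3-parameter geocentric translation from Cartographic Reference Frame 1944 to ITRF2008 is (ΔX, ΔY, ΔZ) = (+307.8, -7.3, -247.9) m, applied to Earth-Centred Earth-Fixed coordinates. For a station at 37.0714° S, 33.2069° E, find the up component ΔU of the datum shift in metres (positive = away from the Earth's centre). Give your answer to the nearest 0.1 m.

The local up (radial) axis is (cos φ cos λ, cos φ sin λ, sin φ), giving ΔU = 205.484 − 3.190 + 149.437 = 351.73 m.

ΔU = 351.7 m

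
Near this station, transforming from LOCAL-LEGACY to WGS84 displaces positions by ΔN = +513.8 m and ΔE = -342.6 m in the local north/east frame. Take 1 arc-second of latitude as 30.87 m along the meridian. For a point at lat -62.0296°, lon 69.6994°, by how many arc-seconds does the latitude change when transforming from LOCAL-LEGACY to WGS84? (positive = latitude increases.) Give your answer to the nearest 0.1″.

Δφ = 16.6″

1″ of latitude = 30.87 m, so Δφ = 513.8 / 30.87 = 16.644″.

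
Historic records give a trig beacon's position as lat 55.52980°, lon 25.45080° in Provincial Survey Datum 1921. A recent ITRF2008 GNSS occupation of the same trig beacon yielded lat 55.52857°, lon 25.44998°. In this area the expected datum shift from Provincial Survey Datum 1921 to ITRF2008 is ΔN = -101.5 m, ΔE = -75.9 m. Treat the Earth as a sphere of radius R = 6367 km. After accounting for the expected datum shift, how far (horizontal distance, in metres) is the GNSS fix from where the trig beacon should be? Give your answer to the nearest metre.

Observed coordinate differences: Δφ = -0.00123°, Δλ = -0.00082°.
Converting to metres (1° lat = 111125 m, cos φ = 0.565978): observed ΔN = -136.7 m, observed ΔE = -51.6 m.
Subtracting the expected shift leaves a residual of -136.7 − (-101.5) = -35.2 m north and -51.6 − (-75.9) = 24.3 m east.
Residual distance = √((-35.2)² + 24.3²) = 42.8 m.

43 m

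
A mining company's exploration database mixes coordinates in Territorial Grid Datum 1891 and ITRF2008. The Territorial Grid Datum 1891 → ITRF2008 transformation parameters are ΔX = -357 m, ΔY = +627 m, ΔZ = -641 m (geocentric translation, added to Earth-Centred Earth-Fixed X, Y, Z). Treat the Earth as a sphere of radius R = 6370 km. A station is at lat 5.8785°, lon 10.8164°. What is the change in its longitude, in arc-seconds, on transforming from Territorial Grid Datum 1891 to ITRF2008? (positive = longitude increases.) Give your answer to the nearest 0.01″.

sin φ = 0.102419, cos φ = 0.994741, sin λ = 0.187662, cos λ = 0.982234.
East component: ΔE = −sin λ·ΔX + cos λ·ΔY = −(0.187662)(-357) + (0.982234)(627) = 682.86 m.
1° of latitude spans πR/180 = 111177 m; at latitude φ, 1° of longitude spans that × cos φ = 110592.8 m, so Δλ = 682.86 / 110592.8 × 3600 = 22.228″.

Δλ = 22.23″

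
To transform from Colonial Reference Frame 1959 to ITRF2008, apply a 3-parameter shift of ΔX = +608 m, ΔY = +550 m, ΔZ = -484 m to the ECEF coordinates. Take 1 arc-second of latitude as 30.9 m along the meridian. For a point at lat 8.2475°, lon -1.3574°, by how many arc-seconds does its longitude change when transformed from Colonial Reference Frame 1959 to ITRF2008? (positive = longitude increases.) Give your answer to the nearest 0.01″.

Δλ = 18.45″

sin φ = 0.143449, cos φ = 0.989658, sin λ = -0.023689, cos λ = 0.999719.
East component: ΔE = −sin λ·ΔX + cos λ·ΔY = −(-0.023689)(608) + (0.999719)(550) = 564.25 m.
1° of latitude spans 3600 × 30.90 = 111240 m; at latitude φ, 1° of longitude spans that × cos φ = 110089.5 m, so Δλ = 564.25 / 110089.5 × 3600 = 18.451″.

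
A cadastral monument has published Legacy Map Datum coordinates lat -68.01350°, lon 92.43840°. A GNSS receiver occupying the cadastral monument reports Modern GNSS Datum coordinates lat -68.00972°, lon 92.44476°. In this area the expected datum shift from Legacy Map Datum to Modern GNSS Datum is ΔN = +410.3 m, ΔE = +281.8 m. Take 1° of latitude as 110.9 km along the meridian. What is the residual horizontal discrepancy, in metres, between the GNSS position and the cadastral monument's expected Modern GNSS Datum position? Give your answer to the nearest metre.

Observed coordinate differences: Δφ = +0.00378°, Δλ = +0.00636°.
Converting to metres (1° lat = 110900 m, cos φ = 0.374388): observed ΔN = 419.2 m, observed ΔE = 264.1 m.
Subtracting the expected shift leaves a residual of 419.2 − (410.3) = 8.9 m north and 264.1 − (281.8) = -17.7 m east.
Residual distance = √(8.9² + (-17.7)²) = 19.8 m.

20 m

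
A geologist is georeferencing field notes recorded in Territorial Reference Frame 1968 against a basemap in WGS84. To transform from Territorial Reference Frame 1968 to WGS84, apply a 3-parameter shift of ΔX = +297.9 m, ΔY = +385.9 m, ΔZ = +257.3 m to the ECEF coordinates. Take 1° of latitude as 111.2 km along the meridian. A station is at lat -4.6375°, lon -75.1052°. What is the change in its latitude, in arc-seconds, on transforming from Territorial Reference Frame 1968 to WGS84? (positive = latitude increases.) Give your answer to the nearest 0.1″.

sin φ = -0.080851, cos φ = 0.996726, sin λ = -0.966399, cos λ = 0.257045.
North component: ΔN = −sin φ cos λ·ΔX − sin φ sin λ·ΔY + cos φ·ΔZ = −(-0.080851)(0.257045)(297.9) − (-0.080851)(-0.966399)(385.9) + (0.996726)(257.3) = 232.50 m.
1° of latitude spans 111200 m, so Δφ = 232.50 / 111200 × 3600 = 7.527″.

Δφ = 7.5″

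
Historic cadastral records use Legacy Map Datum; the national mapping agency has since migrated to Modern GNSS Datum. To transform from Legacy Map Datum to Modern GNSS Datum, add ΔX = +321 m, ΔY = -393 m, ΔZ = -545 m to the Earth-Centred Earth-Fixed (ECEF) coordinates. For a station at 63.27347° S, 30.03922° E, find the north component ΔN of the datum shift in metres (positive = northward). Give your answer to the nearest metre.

At φ = -63.27347°, λ = 30.03922°: sin φ = -0.893163, cos φ = 0.449733, sin λ = 0.500593, cos λ = 0.865683.
ΔN = −sin φ cos λ·ΔX − sin φ sin λ·ΔY + cos φ·ΔZ = −(-0.893163)(0.865683)(321) − (-0.893163)(0.500593)(-393) + (0.449733)(-545) = -172.62 m.

ΔN = -173 m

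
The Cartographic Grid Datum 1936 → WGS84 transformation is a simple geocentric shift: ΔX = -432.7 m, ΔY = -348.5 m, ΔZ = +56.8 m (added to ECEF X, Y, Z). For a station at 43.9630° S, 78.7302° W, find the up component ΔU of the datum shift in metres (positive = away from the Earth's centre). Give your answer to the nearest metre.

The local up (radial) axis is (cos φ cos λ, cos φ sin λ, sin φ), giving ΔU = -60.867 + 246.009 − 39.430 = 145.71 m.

ΔU = 146 m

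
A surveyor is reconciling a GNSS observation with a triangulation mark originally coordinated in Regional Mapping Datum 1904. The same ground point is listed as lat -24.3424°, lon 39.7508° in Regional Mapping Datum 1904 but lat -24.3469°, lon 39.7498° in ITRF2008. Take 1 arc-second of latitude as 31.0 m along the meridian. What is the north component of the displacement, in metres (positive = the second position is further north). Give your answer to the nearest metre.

ΔN = -502 m

Δφ = -24.3469° − -24.3424° = -0.0045°; Δλ = 39.7498° − 39.7508° = -0.0010°.
1° of latitude = 3600 × 31.00 = 111600 m.
ΔN = Δφ × 111600 = -502.2 m; ΔE = Δλ × 111600 × cos(-24.3424°) = -0.0010 × 111600 × 0.911098 = -101.7 m.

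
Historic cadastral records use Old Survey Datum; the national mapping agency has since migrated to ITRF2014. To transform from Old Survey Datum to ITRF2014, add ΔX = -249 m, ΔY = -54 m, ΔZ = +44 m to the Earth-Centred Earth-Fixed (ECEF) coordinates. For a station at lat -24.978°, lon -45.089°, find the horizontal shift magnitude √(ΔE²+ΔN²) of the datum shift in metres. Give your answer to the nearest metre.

At φ = -24.978°, λ = -45.089°: sin φ = -0.422270, cos φ = 0.906470, sin λ = -0.708204, cos λ = 0.706008.
ΔE = −sin λ·ΔX + cos λ·ΔY = −(-0.708204)·(-249) + (0.706008)·(-54) = -214.47 m.
ΔN = −sin φ cos λ·ΔX − sin φ sin λ·ΔY + cos φ·ΔZ = −(-0.422270)(0.706008)(-249) − (-0.422270)(-0.708204)(-54) + (0.906470)(44) = -18.20 m.
Horizontal magnitude = √(ΔE² + ΔN²) = √((-214.47)² + (-18.20)²) = 215.24 m.

215 m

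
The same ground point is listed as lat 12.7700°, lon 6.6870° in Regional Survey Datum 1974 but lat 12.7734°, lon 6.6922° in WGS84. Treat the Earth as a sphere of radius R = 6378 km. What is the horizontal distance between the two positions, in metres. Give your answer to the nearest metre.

Δφ = 12.7734° − 12.7700° = +0.0034°; Δλ = 6.6922° − 6.6870° = +0.0052°.
1° along a meridian = πR/180 = 111317 m.
ΔN = Δφ × 111317 = 378.5 m; ΔE = Δλ × 111317 × cos(12.7700°) = +0.0052 × 111317 × 0.975265 = 564.5 m.
Distance = √(ΔE² + ΔN²) = √(564.5² + 378.5²) = 679.7 m.

680 m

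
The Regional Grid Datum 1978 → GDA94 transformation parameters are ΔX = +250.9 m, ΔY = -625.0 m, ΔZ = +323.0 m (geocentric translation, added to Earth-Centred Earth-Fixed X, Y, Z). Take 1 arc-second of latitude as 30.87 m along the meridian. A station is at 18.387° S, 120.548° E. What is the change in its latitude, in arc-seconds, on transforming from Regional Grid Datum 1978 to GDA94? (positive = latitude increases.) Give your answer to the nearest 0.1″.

Δφ = 3.1″

sin φ = -0.315434, cos φ = 0.948948, sin λ = 0.861204, cos λ = -0.508260.
North component: ΔN = −sin φ cos λ·ΔX − sin φ sin λ·ΔY + cos φ·ΔZ = −(-0.315434)(-0.508260)(250.9) − (-0.315434)(0.861204)(-625.0) + (0.948948)(323.0) = 96.50 m.
1° of latitude spans 3600 × 30.87 = 111132 m, so Δφ = 96.50 / 111132 × 3600 = 3.126″.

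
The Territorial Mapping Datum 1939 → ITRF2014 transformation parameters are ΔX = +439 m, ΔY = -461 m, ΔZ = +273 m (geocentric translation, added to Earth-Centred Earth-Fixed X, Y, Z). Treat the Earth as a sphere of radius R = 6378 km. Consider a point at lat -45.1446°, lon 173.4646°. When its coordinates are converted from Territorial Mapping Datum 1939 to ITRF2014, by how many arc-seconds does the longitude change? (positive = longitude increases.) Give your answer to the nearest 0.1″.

sin φ = -0.708889, cos φ = 0.705320, sin λ = 0.113817, cos λ = -0.993502.
East component: ΔE = −sin λ·ΔX + cos λ·ΔY = −(0.113817)(439) + (-0.993502)(-461) = 408.04 m.
1° of latitude spans πR/180 = 111317 m; at latitude φ, 1° of longitude spans that × cos φ = 78514.2 m, so Δλ = 408.04 / 78514.2 × 3600 = 18.709″.

Δλ = 18.7″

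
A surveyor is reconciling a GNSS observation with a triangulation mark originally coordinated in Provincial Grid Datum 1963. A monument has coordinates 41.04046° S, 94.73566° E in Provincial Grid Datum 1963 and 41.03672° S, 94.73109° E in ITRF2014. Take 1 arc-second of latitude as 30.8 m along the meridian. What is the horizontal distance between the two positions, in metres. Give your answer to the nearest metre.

Δφ = -41.03672° − -41.04046° = +0.00374°; Δλ = 94.73109° − 94.73566° = -0.00457°.
1° of latitude = 3600 × 30.80 = 110880 m.
ΔN = Δφ × 110880 = 414.7 m; ΔE = Δλ × 110880 × cos(-41.04046°) = -0.00457 × 110880 × 0.754246 = -382.2 m.
Distance = √(ΔE² + ΔN²) = √((-382.2)² + 414.7²) = 564.0 m.

564 m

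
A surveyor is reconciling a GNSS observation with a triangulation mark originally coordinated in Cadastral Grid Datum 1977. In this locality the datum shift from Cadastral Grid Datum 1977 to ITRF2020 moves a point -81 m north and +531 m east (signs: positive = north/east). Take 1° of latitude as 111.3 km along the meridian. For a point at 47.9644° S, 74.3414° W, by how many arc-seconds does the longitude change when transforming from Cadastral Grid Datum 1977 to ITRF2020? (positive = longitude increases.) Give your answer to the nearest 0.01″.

Δλ = 25.65″

At latitude -47.9644°, cos φ = 0.669592.
1° of longitude at this latitude = 111.3 × cos φ = 74.53 km, so Δλ = 531.0 / 74525.6 = 0.0071251° = 25.650″.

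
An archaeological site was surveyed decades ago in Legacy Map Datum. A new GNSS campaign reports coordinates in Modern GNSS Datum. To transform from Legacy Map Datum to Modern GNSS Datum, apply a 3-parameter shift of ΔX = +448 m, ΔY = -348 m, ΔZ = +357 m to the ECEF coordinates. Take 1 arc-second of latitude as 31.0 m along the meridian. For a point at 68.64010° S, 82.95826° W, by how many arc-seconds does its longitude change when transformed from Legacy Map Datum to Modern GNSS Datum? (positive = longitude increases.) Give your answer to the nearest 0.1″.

sin φ = -0.931311, cos φ = 0.364225, sin λ = -0.992457, cos λ = 0.122592.
East component: ΔE = −sin λ·ΔX + cos λ·ΔY = −(-0.992457)(448) + (0.122592)(-348) = 401.96 m.
1° of latitude spans 3600 × 31.00 = 111600 m; at latitude φ, 1° of longitude spans that × cos φ = 40647.5 m, so Δλ = 401.96 / 40647.5 × 3600 = 35.600″.

Δλ = 35.6″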